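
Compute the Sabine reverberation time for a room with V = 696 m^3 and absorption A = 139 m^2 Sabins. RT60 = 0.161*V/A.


RT60 = 0.161 * 696 / 139 = 0.80616 s


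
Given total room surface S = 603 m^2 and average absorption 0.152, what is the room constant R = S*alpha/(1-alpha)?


R = 603 * 0.152 / (1 - 0.152) = 108.08 m^2


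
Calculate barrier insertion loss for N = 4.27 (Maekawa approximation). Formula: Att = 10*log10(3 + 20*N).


3 + 20*N = 3 + 20*4.27 = 88.4
Att = 10*log10(88.4) = 19.465 dB


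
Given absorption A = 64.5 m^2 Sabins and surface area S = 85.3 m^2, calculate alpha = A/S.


Absorption coefficient = absorbed power / incident power
alpha = A / S = 64.5 / 85.3 = 0.75615


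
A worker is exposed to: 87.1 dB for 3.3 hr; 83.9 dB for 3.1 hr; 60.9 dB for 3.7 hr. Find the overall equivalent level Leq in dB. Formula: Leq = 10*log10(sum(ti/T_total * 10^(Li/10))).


T_total = 3.3 + 3.1 + 3.7 = 10.1 hr
(3.3/10.1) * 10^(87.1/10) = 1.67569e+08
(3.1/10.1) * 10^(83.9/10) = 7.53426e+07
(3.7/10.1) * 10^(60.9/10) = 450693
Sum = 1.67569e+08 + 7.53426e+07 + 450693 = 2.43362e+08
Leq = 10*log10(2.43362e+08) = 83.863 dB


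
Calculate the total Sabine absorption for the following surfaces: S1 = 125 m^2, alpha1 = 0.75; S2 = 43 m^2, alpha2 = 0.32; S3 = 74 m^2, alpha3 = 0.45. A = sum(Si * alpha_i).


125 * 0.75 = 93.75
43 * 0.32 = 13.76
74 * 0.45 = 33.3
A_total = 93.75 + 13.76 + 33.3 = 140.81 m^2


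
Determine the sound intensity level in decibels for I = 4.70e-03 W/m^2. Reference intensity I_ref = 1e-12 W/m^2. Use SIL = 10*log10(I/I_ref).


I / I_ref = 4.70e-03 / 1e-12 = 4.7e+09
SIL = 10 * log10(4.7e+09) = 96.721 dB


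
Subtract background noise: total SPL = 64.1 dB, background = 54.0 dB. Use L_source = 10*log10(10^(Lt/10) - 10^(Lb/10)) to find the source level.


10^(64.1/10) = 2.5704e+06
10^(54.0/10) = 251189
Difference = 2.5704e+06 - 251189 = 2.31921e+06
L_source = 10*log10(2.31921e+06) = 63.653 dB


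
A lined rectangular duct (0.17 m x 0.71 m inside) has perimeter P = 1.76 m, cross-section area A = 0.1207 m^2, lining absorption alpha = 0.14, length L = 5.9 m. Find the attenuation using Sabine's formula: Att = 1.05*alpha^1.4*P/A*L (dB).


alpha^1.4 = 0.14^1.4 = 0.0637645
Attenuation rate = 1.05 * alpha^1.4 * P / A
= 1.05 * 0.0637645 * 1.76 / 0.1207 = 0.976278 dB/m
Total Att = 0.976278 * 5.9 = 5.76 dB


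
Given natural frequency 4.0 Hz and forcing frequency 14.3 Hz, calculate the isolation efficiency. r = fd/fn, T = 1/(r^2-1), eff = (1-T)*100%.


r = 14.3 / 4.0 = 3.575
r^2 - 1 = 3.575^2 - 1 = 11.7806
T = 1/11.7806 = 0.0848853
Efficiency = (1 - 0.0848853)*100 = 91.511 %


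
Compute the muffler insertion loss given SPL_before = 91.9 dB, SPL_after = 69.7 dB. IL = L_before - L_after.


Insertion loss = SPL without muffler - SPL with muffler
IL = 91.9 - 69.7 = 22.2 dB


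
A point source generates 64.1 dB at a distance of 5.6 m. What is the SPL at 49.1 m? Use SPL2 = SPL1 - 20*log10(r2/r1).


r2/r1 = 49.1/5.6 = 8.76786
Correction = 20*log10(8.76786) = 18.8579 dB
SPL2 = 64.1 - 18.8579 = 45.242 dB


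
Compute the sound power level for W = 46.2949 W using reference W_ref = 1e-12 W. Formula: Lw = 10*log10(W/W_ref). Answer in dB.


W / W_ref = 46.2949 / 1e-12 = 4.62949e+13
Lw = 10 * log10(4.62949e+13) = 136.66 dB


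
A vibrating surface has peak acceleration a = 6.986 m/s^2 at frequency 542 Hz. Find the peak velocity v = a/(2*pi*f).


omega = 2*pi*f = 2*pi*542 = 3405.49 rad/s
v = a / omega = 6.986 / 3405.49 = 0.0020514 m/s


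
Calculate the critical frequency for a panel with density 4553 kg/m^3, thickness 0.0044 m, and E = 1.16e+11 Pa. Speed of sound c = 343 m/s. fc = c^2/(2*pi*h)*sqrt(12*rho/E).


12*rho/E = 12*4553/1.16e+11 = 4.71e-07
sqrt(12*rho/E) = sqrt(4.71e-07) = 0.000686294
c^2/(2*pi*h) = 343^2/(2*pi*0.0044) = 4.25555e+06
fc = 4.25555e+06 * 0.000686294 = 2920.6 Hz


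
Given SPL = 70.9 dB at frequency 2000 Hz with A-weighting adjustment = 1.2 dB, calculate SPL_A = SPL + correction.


A-weighting table: 2000 Hz -> 1.2 dB correction
SPL_A = SPL + correction = 70.9 + (1.2) = 72.1 dBA


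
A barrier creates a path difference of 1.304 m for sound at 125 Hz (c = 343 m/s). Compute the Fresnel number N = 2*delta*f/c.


N = 2*delta*f/c = 2*delta/lambda, where lambda = c/f
lambda = 343 / 125 = 2.744 m
N = 2 * 1.304 / 2.744 = 0.95044


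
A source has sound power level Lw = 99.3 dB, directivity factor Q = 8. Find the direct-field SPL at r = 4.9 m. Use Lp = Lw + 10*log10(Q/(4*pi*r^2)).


4*pi*r^2 = 4*pi*4.9^2 = 301.719 m^2
Q / (4*pi*r^2) = 8 / 301.719 = 0.0265147
Lp = 99.3 + 10*log10(0.0265147) = 83.535 dB


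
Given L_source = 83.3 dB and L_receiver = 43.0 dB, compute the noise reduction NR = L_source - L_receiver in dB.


NR = L_source - L_receiver (difference between source and receiving room levels)
NR = 83.3 - 43.0 = 40.3 dB


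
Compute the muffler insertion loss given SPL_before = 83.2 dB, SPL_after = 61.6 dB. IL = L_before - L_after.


Insertion loss = SPL without muffler - SPL with muffler
IL = 83.2 - 61.6 = 21.6 dB


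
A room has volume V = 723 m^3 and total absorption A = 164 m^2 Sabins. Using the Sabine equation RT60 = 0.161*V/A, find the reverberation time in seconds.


RT60 = 0.161 * 723 / 164 = 0.70977 s


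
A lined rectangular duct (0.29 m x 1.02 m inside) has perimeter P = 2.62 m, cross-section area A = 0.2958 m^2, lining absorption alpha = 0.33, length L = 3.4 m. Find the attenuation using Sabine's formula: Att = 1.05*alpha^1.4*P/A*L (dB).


alpha^1.4 = 0.33^1.4 = 0.211797
Attenuation rate = 1.05 * alpha^1.4 * P / A
= 1.05 * 0.211797 * 2.62 / 0.2958 = 1.96976 dB/m
Total Att = 1.96976 * 3.4 = 6.6972 dB


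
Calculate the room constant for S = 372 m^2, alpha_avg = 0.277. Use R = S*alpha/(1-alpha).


R = 372 * 0.277 / (1 - 0.277) = 142.52 m^2


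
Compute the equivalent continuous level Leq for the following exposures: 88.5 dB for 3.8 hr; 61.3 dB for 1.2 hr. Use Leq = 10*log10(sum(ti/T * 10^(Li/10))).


T_total = 3.8 + 1.2 = 5.0 hr
(3.8/5.0) * 10^(88.5/10) = 5.38039e+08
(1.2/5.0) * 10^(61.3/10) = 323751
Sum = 5.38039e+08 + 323751 = 5.38363e+08
Leq = 10*log10(5.38363e+08) = 87.311 dB


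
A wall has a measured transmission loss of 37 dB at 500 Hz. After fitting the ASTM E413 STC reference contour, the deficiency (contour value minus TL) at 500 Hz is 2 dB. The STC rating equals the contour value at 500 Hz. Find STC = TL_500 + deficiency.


By ASTM E413, STC = value of the fitted reference contour at 500 Hz.
Contour value at 500 Hz = TL_500 + deficiency = 37 + 2 = 39
STC = 39


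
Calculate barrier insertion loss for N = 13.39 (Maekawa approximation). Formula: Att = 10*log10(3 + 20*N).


3 + 20*N = 3 + 20*13.39 = 270.8
Att = 10*log10(270.8) = 24.326 dB


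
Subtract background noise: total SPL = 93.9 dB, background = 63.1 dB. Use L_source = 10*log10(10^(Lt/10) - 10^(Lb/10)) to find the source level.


10^(93.9/10) = 2.45471e+09
10^(63.1/10) = 2.04174e+06
Difference = 2.45471e+09 - 2.04174e+06 = 2.45267e+09
L_source = 10*log10(2.45267e+09) = 93.896 dB


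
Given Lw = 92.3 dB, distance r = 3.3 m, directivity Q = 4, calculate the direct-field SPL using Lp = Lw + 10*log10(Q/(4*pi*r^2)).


4*pi*r^2 = 4*pi*3.3^2 = 136.848 m^2
Q / (4*pi*r^2) = 4 / 136.848 = 0.0292295
Lp = 92.3 + 10*log10(0.0292295) = 76.958 dB


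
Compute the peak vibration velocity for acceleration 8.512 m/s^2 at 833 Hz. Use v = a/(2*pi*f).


omega = 2*pi*f = 2*pi*833 = 5233.89 rad/s
v = a / omega = 8.512 / 5233.89 = 0.0016263 m/s


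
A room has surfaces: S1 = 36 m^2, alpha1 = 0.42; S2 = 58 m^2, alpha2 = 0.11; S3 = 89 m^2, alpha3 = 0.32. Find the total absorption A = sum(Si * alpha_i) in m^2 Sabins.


36 * 0.42 = 15.12
58 * 0.11 = 6.38
89 * 0.32 = 28.48
A_total = 15.12 + 6.38 + 28.48 = 49.98 m^2


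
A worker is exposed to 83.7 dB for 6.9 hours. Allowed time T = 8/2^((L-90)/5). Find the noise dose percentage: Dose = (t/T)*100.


T_allowed = 8 / 2^((83.7 - 90)/5) = 19.1597 hr
Dose = 6.9 / 19.1597 * 100 = 36.013 %


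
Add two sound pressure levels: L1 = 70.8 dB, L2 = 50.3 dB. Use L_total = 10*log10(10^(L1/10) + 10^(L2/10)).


10^(70.8/10) = 1.20226e+07
10^(50.3/10) = 107152
Sum = 1.20226e+07 + 107152 = 1.21298e+07
L_total = 10*log10(1.21298e+07) = 70.839 dB


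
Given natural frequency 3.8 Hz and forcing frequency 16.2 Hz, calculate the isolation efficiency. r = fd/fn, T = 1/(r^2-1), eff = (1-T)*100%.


r = 16.2 / 3.8 = 4.26316
r^2 - 1 = 4.26316^2 - 1 = 17.1745
T = 1/17.1745 = 0.0582259
Efficiency = (1 - 0.0582259)*100 = 94.177 %


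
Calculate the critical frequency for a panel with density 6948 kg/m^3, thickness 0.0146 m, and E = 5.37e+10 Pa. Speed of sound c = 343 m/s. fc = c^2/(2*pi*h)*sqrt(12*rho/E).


12*rho/E = 12*6948/5.37e+10 = 1.55263e-06
sqrt(12*rho/E) = sqrt(1.55263e-06) = 0.00124605
c^2/(2*pi*h) = 343^2/(2*pi*0.0146) = 1.28249e+06
fc = 1.28249e+06 * 0.00124605 = 1598 Hz


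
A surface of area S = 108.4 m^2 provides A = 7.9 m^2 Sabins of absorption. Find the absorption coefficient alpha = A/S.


Absorption coefficient = absorbed power / incident power
alpha = A / S = 7.9 / 108.4 = 0.072878


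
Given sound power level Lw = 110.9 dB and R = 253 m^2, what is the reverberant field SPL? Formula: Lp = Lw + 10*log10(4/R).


4/R = 4/253 = 0.0158103
Lp = 110.9 + 10*log10(0.0158103) = 92.889 dB


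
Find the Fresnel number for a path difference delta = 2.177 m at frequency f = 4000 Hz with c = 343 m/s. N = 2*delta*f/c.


N = 2*delta*f/c = 2*delta/lambda, where lambda = c/f
lambda = 343 / 4000 = 0.08575 m
N = 2 * 2.177 / 0.08575 = 50.776


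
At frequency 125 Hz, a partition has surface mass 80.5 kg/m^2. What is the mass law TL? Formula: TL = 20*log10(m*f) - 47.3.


m * f = 80.5 * 125 = 10062.5
20*log10(10062.5) = 80.0541 dB
TL = 80.0541 - 47.3 = 32.754 dB


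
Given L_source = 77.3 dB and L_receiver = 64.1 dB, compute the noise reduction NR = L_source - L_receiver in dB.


NR = L_source - L_receiver (difference between source and receiving room levels)
NR = 77.3 - 64.1 = 13.2 dB


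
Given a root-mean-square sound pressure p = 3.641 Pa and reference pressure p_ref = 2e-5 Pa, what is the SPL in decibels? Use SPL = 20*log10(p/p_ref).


p / p_ref = 3.641 / 2e-5 = 182050
SPL = 20 * log10(182050) = 105.2 dB


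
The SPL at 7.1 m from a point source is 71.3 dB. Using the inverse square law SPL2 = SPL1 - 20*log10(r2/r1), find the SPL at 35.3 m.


r2/r1 = 35.3/7.1 = 4.97183
Correction = 20*log10(4.97183) = 13.9303 dB
SPL2 = 71.3 - 13.9303 = 57.37 dB


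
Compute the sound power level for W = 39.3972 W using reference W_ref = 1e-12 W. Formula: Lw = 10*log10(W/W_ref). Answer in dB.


W / W_ref = 39.3972 / 1e-12 = 3.93972e+13
Lw = 10 * log10(3.93972e+13) = 135.95 dB


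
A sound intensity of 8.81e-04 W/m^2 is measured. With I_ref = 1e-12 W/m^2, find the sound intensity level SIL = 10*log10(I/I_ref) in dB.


I / I_ref = 8.81e-04 / 1e-12 = 8.81e+08
SIL = 10 * log10(8.81e+08) = 89.45 dB


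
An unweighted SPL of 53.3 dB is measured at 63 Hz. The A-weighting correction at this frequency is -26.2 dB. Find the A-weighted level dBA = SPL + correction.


A-weighting table: 63 Hz -> -26.2 dB correction
SPL_A = SPL + correction = 53.3 + (-26.2) = 27.1 dBA


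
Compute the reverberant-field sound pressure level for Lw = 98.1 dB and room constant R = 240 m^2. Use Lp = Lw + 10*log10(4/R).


4/R = 4/240 = 0.0166667
Lp = 98.1 + 10*log10(0.0166667) = 80.318 dB


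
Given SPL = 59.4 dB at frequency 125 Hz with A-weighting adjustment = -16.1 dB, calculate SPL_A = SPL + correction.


A-weighting table: 125 Hz -> -16.1 dB correction
SPL_A = SPL + correction = 59.4 + (-16.1) = 43.3 dBA


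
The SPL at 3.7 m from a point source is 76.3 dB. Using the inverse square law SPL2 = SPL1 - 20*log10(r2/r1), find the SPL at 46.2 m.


r2/r1 = 46.2/3.7 = 12.4865
Correction = 20*log10(12.4865) = 21.9288 dB
SPL2 = 76.3 - 21.9288 = 54.371 dB


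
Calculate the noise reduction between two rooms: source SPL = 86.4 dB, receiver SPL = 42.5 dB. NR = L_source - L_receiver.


NR = L_source - L_receiver (difference between source and receiving room levels)
NR = 86.4 - 42.5 = 43.9 dB


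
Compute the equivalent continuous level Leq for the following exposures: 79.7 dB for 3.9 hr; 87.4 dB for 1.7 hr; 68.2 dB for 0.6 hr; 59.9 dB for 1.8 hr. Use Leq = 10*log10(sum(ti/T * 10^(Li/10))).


T_total = 3.9 + 1.7 + 0.6 + 1.8 = 8.0 hr
(3.9/8.0) * 10^(79.7/10) = 4.54961e+07
(1.7/8.0) * 10^(87.4/10) = 1.16777e+08
(0.6/8.0) * 10^(68.2/10) = 495520
(1.8/8.0) * 10^(59.9/10) = 219878
Sum = 4.54961e+07 + 1.16777e+08 + 495520 + 219878 = 1.62988e+08
Leq = 10*log10(1.62988e+08) = 82.122 dB


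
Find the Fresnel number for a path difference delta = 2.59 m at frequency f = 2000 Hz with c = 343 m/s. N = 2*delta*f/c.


N = 2*delta*f/c = 2*delta/lambda, where lambda = c/f
lambda = 343 / 2000 = 0.1715 m
N = 2 * 2.59 / 0.1715 = 30.204


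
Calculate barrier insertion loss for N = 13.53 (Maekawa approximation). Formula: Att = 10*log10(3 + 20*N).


3 + 20*N = 3 + 20*13.53 = 273.6
Att = 10*log10(273.6) = 24.371 dB


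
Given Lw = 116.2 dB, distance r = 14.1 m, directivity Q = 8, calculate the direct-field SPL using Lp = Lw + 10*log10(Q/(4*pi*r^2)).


4*pi*r^2 = 4*pi*14.1^2 = 2498.32 m^2
Q / (4*pi*r^2) = 8 / 2498.32 = 0.00320215
Lp = 116.2 + 10*log10(0.00320215) = 91.254 dB


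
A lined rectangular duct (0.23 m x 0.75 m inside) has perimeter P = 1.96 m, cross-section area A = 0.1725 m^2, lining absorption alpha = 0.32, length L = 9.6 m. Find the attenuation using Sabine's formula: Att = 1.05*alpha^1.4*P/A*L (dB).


alpha^1.4 = 0.32^1.4 = 0.202866
Attenuation rate = 1.05 * alpha^1.4 * P / A
= 1.05 * 0.202866 * 1.96 / 0.1725 = 2.42028 dB/m
Total Att = 2.42028 * 9.6 = 23.235 dB


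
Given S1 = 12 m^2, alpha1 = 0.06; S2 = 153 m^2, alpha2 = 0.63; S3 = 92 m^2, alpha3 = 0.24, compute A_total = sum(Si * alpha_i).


12 * 0.06 = 0.72
153 * 0.63 = 96.39
92 * 0.24 = 22.08
A_total = 0.72 + 96.39 + 22.08 = 119.19 m^2


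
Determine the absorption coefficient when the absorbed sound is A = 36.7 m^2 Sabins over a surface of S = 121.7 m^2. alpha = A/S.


Absorption coefficient = absorbed power / incident power
alpha = A / S = 36.7 / 121.7 = 0.30156


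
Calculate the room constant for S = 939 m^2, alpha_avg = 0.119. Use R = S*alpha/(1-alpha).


R = 939 * 0.119 / (1 - 0.119) = 126.83 m^2


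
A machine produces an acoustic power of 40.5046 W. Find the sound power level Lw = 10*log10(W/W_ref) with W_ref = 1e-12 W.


W / W_ref = 40.5046 / 1e-12 = 4.05046e+13
Lw = 10 * log10(4.05046e+13) = 136.08 dB


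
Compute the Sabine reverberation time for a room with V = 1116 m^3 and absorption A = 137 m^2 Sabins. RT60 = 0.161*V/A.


RT60 = 0.161 * 1116 / 137 = 1.3115 s


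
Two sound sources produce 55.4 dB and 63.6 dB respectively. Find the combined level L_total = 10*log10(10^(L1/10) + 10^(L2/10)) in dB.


10^(55.4/10) = 346737
10^(63.6/10) = 2.29087e+06
Sum = 346737 + 2.29087e+06 = 2.63761e+06
L_total = 10*log10(2.63761e+06) = 64.212 dB


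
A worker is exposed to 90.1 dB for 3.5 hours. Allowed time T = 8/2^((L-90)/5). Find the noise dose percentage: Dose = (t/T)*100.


T_allowed = 8 / 2^((90.1 - 90)/5) = 7.88986 hr
Dose = 3.5 / 7.88986 * 100 = 44.361 %


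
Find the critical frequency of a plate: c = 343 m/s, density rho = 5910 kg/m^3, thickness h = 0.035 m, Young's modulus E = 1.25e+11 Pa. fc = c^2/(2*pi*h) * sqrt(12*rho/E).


12*rho/E = 12*5910/1.25e+11 = 5.6736e-07
sqrt(12*rho/E) = sqrt(5.6736e-07) = 0.000753233
c^2/(2*pi*h) = 343^2/(2*pi*0.035) = 534983
fc = 534983 * 0.000753233 = 402.97 Hz


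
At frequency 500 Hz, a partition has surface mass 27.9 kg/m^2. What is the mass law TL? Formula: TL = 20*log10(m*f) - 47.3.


m * f = 27.9 * 500 = 13950
20*log10(13950) = 82.8915 dB
TL = 82.8915 - 47.3 = 35.591 dB


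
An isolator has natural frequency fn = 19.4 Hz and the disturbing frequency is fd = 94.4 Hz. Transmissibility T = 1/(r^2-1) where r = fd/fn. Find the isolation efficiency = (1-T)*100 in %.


r = 94.4 / 19.4 = 4.86598
r^2 - 1 = 4.86598^2 - 1 = 22.6778
T = 1/22.6778 = 0.044096
Efficiency = (1 - 0.044096)*100 = 95.59 %


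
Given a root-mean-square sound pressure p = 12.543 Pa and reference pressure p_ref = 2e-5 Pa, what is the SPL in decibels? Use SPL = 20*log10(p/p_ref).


p / p_ref = 12.543 / 2e-5 = 627150
SPL = 20 * log10(627150) = 115.95 dB


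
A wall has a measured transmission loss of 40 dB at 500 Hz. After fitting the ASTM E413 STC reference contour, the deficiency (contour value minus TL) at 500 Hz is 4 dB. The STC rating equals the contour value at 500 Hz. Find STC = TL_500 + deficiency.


By ASTM E413, STC = value of the fitted reference contour at 500 Hz.
Contour value at 500 Hz = TL_500 + deficiency = 40 + 4 = 44
STC = 44


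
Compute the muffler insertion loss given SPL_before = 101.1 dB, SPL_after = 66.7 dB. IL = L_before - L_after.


Insertion loss = SPL without muffler - SPL with muffler
IL = 101.1 - 66.7 = 34.4 dB


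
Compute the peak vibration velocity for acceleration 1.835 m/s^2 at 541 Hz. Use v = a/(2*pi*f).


omega = 2*pi*f = 2*pi*541 = 3399.2 rad/s
v = a / omega = 1.835 / 3399.2 = 0.00053983 m/s


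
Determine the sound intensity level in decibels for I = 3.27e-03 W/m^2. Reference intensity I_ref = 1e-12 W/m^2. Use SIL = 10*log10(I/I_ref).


I / I_ref = 3.27e-03 / 1e-12 = 3.27e+09
SIL = 10 * log10(3.27e+09) = 95.145 dB


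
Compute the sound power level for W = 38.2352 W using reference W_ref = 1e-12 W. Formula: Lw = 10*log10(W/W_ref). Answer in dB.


W / W_ref = 38.2352 / 1e-12 = 3.82352e+13
Lw = 10 * log10(3.82352e+13) = 135.82 dB


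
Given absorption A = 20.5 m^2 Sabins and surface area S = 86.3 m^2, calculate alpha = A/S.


Absorption coefficient = absorbed power / incident power
alpha = A / S = 20.5 / 86.3 = 0.23754


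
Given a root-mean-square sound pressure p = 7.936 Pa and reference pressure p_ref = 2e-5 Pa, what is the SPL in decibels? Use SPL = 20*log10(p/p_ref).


p / p_ref = 7.936 / 2e-5 = 396800
SPL = 20 * log10(396800) = 111.97 dB


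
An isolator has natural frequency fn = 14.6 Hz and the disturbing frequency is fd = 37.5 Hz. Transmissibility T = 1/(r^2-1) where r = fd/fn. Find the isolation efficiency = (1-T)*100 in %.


r = 37.5 / 14.6 = 2.56849
r^2 - 1 = 2.56849^2 - 1 = 5.59714
T = 1/5.59714 = 0.178663
Efficiency = (1 - 0.178663)*100 = 82.134 %


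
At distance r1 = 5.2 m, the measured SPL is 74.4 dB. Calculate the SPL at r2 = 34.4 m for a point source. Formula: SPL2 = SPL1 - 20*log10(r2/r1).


r2/r1 = 34.4/5.2 = 6.61538
Correction = 20*log10(6.61538) = 16.4111 dB
SPL2 = 74.4 - 16.4111 = 57.989 dB


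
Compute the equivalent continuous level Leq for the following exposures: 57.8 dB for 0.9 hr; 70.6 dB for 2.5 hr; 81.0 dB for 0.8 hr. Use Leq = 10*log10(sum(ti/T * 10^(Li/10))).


T_total = 0.9 + 2.5 + 0.8 = 4.2 hr
(0.9/4.2) * 10^(57.8/10) = 129120
(2.5/4.2) * 10^(70.6/10) = 6.83425e+06
(0.8/4.2) * 10^(81.0/10) = 2.39795e+07
Sum = 129120 + 6.83425e+06 + 2.39795e+07 = 3.09429e+07
Leq = 10*log10(3.09429e+07) = 74.906 dB


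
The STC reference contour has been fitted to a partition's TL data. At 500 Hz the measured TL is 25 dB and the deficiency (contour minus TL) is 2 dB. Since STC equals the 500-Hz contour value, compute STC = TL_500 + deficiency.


By ASTM E413, STC = value of the fitted reference contour at 500 Hz.
Contour value at 500 Hz = TL_500 + deficiency = 25 + 2 = 27
STC = 27


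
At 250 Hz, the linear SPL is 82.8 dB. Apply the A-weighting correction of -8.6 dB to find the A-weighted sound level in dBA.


A-weighting table: 250 Hz -> -8.6 dB correction
SPL_A = SPL + correction = 82.8 + (-8.6) = 74.2 dBA


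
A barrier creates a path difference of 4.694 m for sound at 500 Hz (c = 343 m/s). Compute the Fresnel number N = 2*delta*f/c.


N = 2*delta*f/c = 2*delta/lambda, where lambda = c/f
lambda = 343 / 500 = 0.686 m
N = 2 * 4.694 / 0.686 = 13.685


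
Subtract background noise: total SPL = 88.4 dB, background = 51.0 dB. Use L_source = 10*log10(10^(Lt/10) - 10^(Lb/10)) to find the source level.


10^(88.4/10) = 6.91831e+08
10^(51.0/10) = 125893
Difference = 6.91831e+08 - 125893 = 6.91705e+08
L_source = 10*log10(6.91705e+08) = 88.399 dB


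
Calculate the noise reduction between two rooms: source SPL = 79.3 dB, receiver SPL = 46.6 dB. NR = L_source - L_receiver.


NR = L_source - L_receiver (difference between source and receiving room levels)
NR = 79.3 - 46.6 = 32.7 dB


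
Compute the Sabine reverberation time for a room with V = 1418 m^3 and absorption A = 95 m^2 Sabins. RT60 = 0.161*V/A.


RT60 = 0.161 * 1418 / 95 = 2.4031 s


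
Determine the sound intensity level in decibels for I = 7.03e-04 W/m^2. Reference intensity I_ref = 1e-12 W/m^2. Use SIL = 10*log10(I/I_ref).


I / I_ref = 7.03e-04 / 1e-12 = 7.03e+08
SIL = 10 * log10(7.03e+08) = 88.47 dB


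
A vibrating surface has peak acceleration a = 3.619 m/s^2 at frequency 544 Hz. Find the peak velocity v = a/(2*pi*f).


omega = 2*pi*f = 2*pi*544 = 3418.05 rad/s
v = a / omega = 3.619 / 3418.05 = 0.0010588 m/s


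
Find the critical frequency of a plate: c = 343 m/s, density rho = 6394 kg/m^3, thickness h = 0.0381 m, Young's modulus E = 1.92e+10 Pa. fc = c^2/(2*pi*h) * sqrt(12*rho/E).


12*rho/E = 12*6394/1.92e+10 = 3.99625e-06
sqrt(12*rho/E) = sqrt(3.99625e-06) = 0.00199906
c^2/(2*pi*h) = 343^2/(2*pi*0.0381) = 491455
fc = 491455 * 0.00199906 = 982.45 Hz


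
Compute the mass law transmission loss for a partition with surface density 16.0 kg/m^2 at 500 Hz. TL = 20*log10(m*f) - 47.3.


m * f = 16.0 * 500 = 8000
20*log10(8000) = 78.0618 dB
TL = 78.0618 - 47.3 = 30.762 dB


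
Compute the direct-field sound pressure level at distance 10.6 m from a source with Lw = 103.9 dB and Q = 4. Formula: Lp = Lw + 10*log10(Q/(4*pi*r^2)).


4*pi*r^2 = 4*pi*10.6^2 = 1411.96 m^2
Q / (4*pi*r^2) = 4 / 1411.96 = 0.00283294
Lp = 103.9 + 10*log10(0.00283294) = 78.422 dB


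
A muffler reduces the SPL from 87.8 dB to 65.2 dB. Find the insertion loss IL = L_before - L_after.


Insertion loss = SPL without muffler - SPL with muffler
IL = 87.8 - 65.2 = 22.6 dB


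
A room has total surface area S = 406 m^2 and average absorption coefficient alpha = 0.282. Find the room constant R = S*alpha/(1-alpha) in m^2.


R = 406 * 0.282 / (1 - 0.282) = 159.46 m^2


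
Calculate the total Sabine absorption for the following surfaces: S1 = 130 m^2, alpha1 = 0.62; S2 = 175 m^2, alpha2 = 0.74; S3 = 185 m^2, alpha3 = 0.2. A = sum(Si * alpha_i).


130 * 0.62 = 80.6
175 * 0.74 = 129.5
185 * 0.2 = 37
A_total = 80.6 + 129.5 + 37 = 247.1 m^2


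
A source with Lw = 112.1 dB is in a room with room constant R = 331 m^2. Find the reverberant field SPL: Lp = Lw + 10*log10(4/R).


4/R = 4/331 = 0.0120846
Lp = 112.1 + 10*log10(0.0120846) = 92.922 dB


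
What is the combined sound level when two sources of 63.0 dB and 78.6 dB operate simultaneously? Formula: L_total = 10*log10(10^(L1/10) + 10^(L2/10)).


10^(63.0/10) = 1.99526e+06
10^(78.6/10) = 7.24436e+07
Sum = 1.99526e+06 + 7.24436e+07 = 7.44389e+07
L_total = 10*log10(7.44389e+07) = 78.718 dB


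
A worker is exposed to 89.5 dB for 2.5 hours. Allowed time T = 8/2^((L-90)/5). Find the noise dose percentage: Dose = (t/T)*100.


T_allowed = 8 / 2^((89.5 - 90)/5) = 8.57419 hr
Dose = 2.5 / 8.57419 * 100 = 29.157 %


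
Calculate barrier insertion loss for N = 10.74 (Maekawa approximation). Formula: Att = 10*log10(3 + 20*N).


3 + 20*N = 3 + 20*10.74 = 217.8
Att = 10*log10(217.8) = 23.381 dB


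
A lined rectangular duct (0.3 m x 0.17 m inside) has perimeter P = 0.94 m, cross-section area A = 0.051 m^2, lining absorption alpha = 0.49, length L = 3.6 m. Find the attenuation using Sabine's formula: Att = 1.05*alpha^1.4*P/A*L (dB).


alpha^1.4 = 0.49^1.4 = 0.368362
Attenuation rate = 1.05 * alpha^1.4 * P / A
= 1.05 * 0.368362 * 0.94 / 0.051 = 7.12889 dB/m
Total Att = 7.12889 * 3.6 = 25.664 dB


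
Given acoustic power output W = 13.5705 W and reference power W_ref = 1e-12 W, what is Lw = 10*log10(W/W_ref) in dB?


W / W_ref = 13.5705 / 1e-12 = 1.35705e+13
Lw = 10 * log10(1.35705e+13) = 131.33 dB


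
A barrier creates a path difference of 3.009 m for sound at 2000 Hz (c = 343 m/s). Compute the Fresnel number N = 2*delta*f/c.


N = 2*delta*f/c = 2*delta/lambda, where lambda = c/f
lambda = 343 / 2000 = 0.1715 m
N = 2 * 3.009 / 0.1715 = 35.09


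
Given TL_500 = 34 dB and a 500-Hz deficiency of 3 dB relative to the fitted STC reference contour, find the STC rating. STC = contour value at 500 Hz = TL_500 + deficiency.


By ASTM E413, STC = value of the fitted reference contour at 500 Hz.
Contour value at 500 Hz = TL_500 + deficiency = 34 + 3 = 37
STC = 37


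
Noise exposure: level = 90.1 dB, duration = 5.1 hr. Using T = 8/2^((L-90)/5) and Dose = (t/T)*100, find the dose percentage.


T_allowed = 8 / 2^((90.1 - 90)/5) = 7.88986 hr
Dose = 5.1 / 7.88986 * 100 = 64.64 %


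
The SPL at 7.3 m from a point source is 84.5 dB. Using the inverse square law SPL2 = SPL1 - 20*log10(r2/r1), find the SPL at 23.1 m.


r2/r1 = 23.1/7.3 = 3.16438
Correction = 20*log10(3.16438) = 10.0058 dB
SPL2 = 84.5 - 10.0058 = 74.494 dB


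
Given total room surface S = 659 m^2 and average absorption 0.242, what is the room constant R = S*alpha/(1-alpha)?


R = 659 * 0.242 / (1 - 0.242) = 210.39 m^2


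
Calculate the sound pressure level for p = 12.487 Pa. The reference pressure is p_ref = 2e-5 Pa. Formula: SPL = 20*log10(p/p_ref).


p / p_ref = 12.487 / 2e-5 = 624350
SPL = 20 * log10(624350) = 115.91 dB


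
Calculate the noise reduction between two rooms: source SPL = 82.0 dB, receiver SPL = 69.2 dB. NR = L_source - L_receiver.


NR = L_source - L_receiver (difference between source and receiving room levels)
NR = 82.0 - 69.2 = 12.8 dB


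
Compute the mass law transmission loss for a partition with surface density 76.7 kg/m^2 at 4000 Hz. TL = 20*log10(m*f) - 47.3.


m * f = 76.7 * 4000 = 306800
20*log10(306800) = 109.737 dB
TL = 109.737 - 47.3 = 62.437 dB


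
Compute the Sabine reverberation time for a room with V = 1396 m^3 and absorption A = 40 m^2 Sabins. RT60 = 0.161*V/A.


RT60 = 0.161 * 1396 / 40 = 5.6189 s


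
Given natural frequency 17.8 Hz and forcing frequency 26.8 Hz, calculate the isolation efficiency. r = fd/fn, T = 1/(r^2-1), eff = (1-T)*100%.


r = 26.8 / 17.8 = 1.50562
r^2 - 1 = 1.50562^2 - 1 = 1.26689
T = 1/1.26689 = 0.789335
Efficiency = (1 - 0.789335)*100 = 21.066 %


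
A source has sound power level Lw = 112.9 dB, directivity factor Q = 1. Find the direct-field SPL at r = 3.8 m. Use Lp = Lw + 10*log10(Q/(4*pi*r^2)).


4*pi*r^2 = 4*pi*3.8^2 = 181.458 m^2
Q / (4*pi*r^2) = 1 / 181.458 = 0.00551092
Lp = 112.9 + 10*log10(0.00551092) = 90.312 dB


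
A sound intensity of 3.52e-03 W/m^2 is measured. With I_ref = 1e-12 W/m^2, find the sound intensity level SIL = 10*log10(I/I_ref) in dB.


I / I_ref = 3.52e-03 / 1e-12 = 3.52e+09
SIL = 10 * log10(3.52e+09) = 95.465 dB


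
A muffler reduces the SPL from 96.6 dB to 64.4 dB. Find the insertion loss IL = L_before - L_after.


Insertion loss = SPL without muffler - SPL with muffler
IL = 96.6 - 64.4 = 32.2 dB


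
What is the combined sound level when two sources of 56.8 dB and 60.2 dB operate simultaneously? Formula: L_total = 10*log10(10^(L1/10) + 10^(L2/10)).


10^(56.8/10) = 478630
10^(60.2/10) = 1.04713e+06
Sum = 478630 + 1.04713e+06 = 1.52576e+06
L_total = 10*log10(1.52576e+06) = 61.835 dB


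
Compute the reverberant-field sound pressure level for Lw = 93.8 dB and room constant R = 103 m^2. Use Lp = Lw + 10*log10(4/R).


4/R = 4/103 = 0.038835
Lp = 93.8 + 10*log10(0.038835) = 79.692 dB


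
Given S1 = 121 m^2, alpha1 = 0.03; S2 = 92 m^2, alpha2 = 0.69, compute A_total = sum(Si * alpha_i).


121 * 0.03 = 3.63
92 * 0.69 = 63.48
A_total = 3.63 + 63.48 = 67.11 m^2


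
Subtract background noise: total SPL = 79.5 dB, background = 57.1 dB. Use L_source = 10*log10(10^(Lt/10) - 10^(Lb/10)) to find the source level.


10^(79.5/10) = 8.91251e+07
10^(57.1/10) = 512861
Difference = 8.91251e+07 - 512861 = 8.86122e+07
L_source = 10*log10(8.86122e+07) = 79.475 dB


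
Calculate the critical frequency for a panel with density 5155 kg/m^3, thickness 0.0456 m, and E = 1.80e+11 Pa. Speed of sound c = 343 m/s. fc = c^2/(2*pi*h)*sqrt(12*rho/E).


12*rho/E = 12*5155/1.80e+11 = 3.43667e-07
sqrt(12*rho/E) = sqrt(3.43667e-07) = 0.000586231
c^2/(2*pi*h) = 343^2/(2*pi*0.0456) = 410623
fc = 410623 * 0.000586231 = 240.72 Hz


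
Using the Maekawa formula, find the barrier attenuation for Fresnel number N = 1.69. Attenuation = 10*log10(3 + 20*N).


3 + 20*N = 3 + 20*1.69 = 36.8
Att = 10*log10(36.8) = 15.658 dB


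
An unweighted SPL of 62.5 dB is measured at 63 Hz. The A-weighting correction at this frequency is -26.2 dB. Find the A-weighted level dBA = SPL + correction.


A-weighting table: 63 Hz -> -26.2 dB correction
SPL_A = SPL + correction = 62.5 + (-26.2) = 36.3 dBA


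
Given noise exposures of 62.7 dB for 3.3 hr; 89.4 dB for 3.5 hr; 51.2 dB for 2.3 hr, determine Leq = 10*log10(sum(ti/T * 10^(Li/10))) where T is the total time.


T_total = 3.3 + 3.5 + 2.3 = 9.1 hr
(3.3/9.1) * 10^(62.7/10) = 675262
(3.5/9.1) * 10^(89.4/10) = 3.34986e+08
(2.3/9.1) * 10^(51.2/10) = 33318.6
Sum = 675262 + 3.34986e+08 + 33318.6 = 3.35695e+08
Leq = 10*log10(3.35695e+08) = 85.259 dB


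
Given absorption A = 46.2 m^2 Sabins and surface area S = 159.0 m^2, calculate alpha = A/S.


Absorption coefficient = absorbed power / incident power
alpha = A / S = 46.2 / 159.0 = 0.29057


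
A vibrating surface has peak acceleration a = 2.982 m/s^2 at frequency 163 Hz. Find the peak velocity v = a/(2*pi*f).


omega = 2*pi*f = 2*pi*163 = 1024.16 rad/s
v = a / omega = 2.982 / 1024.16 = 0.0029117 m/s


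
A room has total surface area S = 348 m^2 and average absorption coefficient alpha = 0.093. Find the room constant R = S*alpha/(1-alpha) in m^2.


R = 348 * 0.093 / (1 - 0.093) = 35.682 m^2


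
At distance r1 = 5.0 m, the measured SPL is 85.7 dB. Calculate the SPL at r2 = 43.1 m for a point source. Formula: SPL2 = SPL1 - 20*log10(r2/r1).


r2/r1 = 43.1/5.0 = 8.62
Correction = 20*log10(8.62) = 18.7101 dB
SPL2 = 85.7 - 18.7101 = 66.99 dB


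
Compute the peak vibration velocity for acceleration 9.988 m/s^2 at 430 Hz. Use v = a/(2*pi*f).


omega = 2*pi*f = 2*pi*430 = 2701.77 rad/s
v = a / omega = 9.988 / 2701.77 = 0.0036968 m/s


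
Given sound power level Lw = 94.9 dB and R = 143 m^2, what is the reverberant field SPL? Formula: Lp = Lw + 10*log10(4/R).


4/R = 4/143 = 0.027972
Lp = 94.9 + 10*log10(0.027972) = 79.367 dB


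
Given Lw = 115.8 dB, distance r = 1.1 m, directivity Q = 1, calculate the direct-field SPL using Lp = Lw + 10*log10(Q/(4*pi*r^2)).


4*pi*r^2 = 4*pi*1.1^2 = 15.2053 m^2
Q / (4*pi*r^2) = 1 / 15.2053 = 0.0657665
Lp = 115.8 + 10*log10(0.0657665) = 103.98 dB


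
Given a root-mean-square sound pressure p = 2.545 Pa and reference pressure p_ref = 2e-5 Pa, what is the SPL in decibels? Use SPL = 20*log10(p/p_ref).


p / p_ref = 2.545 / 2e-5 = 127250
SPL = 20 * log10(127250) = 102.09 dB


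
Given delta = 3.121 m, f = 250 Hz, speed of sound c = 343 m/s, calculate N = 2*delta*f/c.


N = 2*delta*f/c = 2*delta/lambda, where lambda = c/f
lambda = 343 / 250 = 1.372 m
N = 2 * 3.121 / 1.372 = 4.5496


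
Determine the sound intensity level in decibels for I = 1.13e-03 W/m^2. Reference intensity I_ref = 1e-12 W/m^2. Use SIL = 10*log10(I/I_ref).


I / I_ref = 1.13e-03 / 1e-12 = 1.13e+09
SIL = 10 * log10(1.13e+09) = 90.531 dB


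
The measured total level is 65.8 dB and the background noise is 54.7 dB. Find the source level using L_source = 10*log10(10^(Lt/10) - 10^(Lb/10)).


10^(65.8/10) = 3.80189e+06
10^(54.7/10) = 295121
Difference = 3.80189e+06 - 295121 = 3.50677e+06
L_source = 10*log10(3.50677e+06) = 65.449 dB


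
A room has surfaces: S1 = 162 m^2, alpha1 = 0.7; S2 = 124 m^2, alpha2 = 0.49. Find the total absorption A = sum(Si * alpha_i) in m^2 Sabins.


162 * 0.7 = 113.4
124 * 0.49 = 60.76
A_total = 113.4 + 60.76 = 174.16 m^2


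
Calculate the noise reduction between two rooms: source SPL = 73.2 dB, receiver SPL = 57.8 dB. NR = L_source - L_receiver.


NR = L_source - L_receiver (difference between source and receiving room levels)
NR = 73.2 - 57.8 = 15.4 dB


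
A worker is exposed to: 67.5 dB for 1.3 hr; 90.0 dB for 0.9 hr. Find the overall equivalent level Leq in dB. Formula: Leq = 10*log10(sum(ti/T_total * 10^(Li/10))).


T_total = 1.3 + 0.9 = 2.2 hr
(1.3/2.2) * 10^(67.5/10) = 3.32293e+06
(0.9/2.2) * 10^(90.0/10) = 4.09091e+08
Sum = 3.32293e+06 + 4.09091e+08 = 4.12414e+08
Leq = 10*log10(4.12414e+08) = 86.153 dB


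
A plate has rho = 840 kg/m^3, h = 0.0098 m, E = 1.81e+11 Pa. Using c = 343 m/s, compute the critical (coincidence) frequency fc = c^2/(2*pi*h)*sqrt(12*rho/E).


12*rho/E = 12*840/1.81e+11 = 5.56906e-08
sqrt(12*rho/E) = sqrt(5.56906e-08) = 0.000235989
c^2/(2*pi*h) = 343^2/(2*pi*0.0098) = 1.91066e+06
fc = 1.91066e+06 * 0.000235989 = 450.89 Hz


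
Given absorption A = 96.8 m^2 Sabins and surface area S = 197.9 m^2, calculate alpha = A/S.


Absorption coefficient = absorbed power / incident power
alpha = A / S = 96.8 / 197.9 = 0.48914


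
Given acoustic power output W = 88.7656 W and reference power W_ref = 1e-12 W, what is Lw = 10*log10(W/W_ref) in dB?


W / W_ref = 88.7656 / 1e-12 = 8.87656e+13
Lw = 10 * log10(8.87656e+13) = 139.48 dB


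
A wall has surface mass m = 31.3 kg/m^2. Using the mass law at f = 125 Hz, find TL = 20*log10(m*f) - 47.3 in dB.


m * f = 31.3 * 125 = 3912.5
20*log10(3912.5) = 71.8491 dB
TL = 71.8491 - 47.3 = 24.549 dB


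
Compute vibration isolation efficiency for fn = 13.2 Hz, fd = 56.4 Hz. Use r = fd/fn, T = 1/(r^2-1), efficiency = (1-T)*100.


r = 56.4 / 13.2 = 4.27273
r^2 - 1 = 4.27273^2 - 1 = 17.2562
T = 1/17.2562 = 0.0579502
Efficiency = (1 - 0.0579502)*100 = 94.205 %


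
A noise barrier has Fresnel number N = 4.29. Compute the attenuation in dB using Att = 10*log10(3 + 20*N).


3 + 20*N = 3 + 20*4.29 = 88.8
Att = 10*log10(88.8) = 19.484 dB


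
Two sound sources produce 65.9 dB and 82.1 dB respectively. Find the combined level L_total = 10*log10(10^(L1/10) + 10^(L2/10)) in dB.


10^(65.9/10) = 3.89045e+06
10^(82.1/10) = 1.62181e+08
Sum = 3.89045e+06 + 1.62181e+08 = 1.66071e+08
L_total = 10*log10(1.66071e+08) = 82.203 dB


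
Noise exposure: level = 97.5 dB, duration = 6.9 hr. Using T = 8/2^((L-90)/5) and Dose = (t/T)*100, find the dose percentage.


T_allowed = 8 / 2^((97.5 - 90)/5) = 2.82843 hr
Dose = 6.9 / 2.82843 * 100 = 243.95 %


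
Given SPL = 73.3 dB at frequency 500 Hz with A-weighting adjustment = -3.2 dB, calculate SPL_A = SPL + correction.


A-weighting table: 500 Hz -> -3.2 dB correction
SPL_A = SPL + correction = 73.3 + (-3.2) = 70.1 dBA


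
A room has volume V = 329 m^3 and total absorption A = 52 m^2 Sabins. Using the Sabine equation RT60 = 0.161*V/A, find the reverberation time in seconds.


RT60 = 0.161 * 329 / 52 = 1.0186 s


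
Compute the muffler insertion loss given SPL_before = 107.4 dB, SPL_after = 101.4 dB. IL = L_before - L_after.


Insertion loss = SPL without muffler - SPL with muffler
IL = 107.4 - 101.4 = 6 dB


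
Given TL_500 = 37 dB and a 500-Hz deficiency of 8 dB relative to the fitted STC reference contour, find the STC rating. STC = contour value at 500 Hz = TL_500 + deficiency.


By ASTM E413, STC = value of the fitted reference contour at 500 Hz.
Contour value at 500 Hz = TL_500 + deficiency = 37 + 8 = 45
STC = 45


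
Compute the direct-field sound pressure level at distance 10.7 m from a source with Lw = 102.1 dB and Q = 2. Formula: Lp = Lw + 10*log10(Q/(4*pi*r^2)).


4*pi*r^2 = 4*pi*10.7^2 = 1438.72 m^2
Q / (4*pi*r^2) = 2 / 1438.72 = 0.00139012
Lp = 102.1 + 10*log10(0.00139012) = 73.531 dB


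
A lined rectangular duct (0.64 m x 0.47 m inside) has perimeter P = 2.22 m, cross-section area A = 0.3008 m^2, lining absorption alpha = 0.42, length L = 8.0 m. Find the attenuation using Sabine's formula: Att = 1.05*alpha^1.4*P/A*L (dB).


alpha^1.4 = 0.42^1.4 = 0.296858
Attenuation rate = 1.05 * alpha^1.4 * P / A
= 1.05 * 0.296858 * 2.22 / 0.3008 = 2.30045 dB/m
Total Att = 2.30045 * 8.0 = 18.404 dB


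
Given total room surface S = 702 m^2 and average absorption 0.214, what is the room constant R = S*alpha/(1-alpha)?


R = 702 * 0.214 / (1 - 0.214) = 191.13 m^2


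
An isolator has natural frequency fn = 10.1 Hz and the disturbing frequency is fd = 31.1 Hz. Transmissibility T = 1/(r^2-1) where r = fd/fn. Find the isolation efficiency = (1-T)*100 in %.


r = 31.1 / 10.1 = 3.07921
r^2 - 1 = 3.07921^2 - 1 = 8.48153
T = 1/8.48153 = 0.117903
Efficiency = (1 - 0.117903)*100 = 88.21 %


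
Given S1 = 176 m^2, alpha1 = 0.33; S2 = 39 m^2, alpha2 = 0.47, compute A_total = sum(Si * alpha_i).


176 * 0.33 = 58.08
39 * 0.47 = 18.33
A_total = 58.08 + 18.33 = 76.41 m^2


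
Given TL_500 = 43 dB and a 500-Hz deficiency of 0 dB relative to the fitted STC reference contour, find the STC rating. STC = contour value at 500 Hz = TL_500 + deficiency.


By ASTM E413, STC = value of the fitted reference contour at 500 Hz.
Contour value at 500 Hz = TL_500 + deficiency = 43 + 0 = 43
STC = 43


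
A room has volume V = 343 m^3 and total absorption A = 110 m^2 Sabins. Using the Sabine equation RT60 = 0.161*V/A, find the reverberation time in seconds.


RT60 = 0.161 * 343 / 110 = 0.50203 s


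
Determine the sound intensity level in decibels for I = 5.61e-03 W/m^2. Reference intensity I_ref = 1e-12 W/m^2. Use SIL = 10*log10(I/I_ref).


I / I_ref = 5.61e-03 / 1e-12 = 5.61e+09
SIL = 10 * log10(5.61e+09) = 97.49 dB


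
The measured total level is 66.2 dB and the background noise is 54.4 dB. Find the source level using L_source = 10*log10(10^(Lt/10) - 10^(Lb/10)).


10^(66.2/10) = 4.16869e+06
10^(54.4/10) = 275423
Difference = 4.16869e+06 - 275423 = 3.89327e+06
L_source = 10*log10(3.89327e+06) = 65.903 dB


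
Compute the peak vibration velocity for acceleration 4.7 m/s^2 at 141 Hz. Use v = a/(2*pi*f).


omega = 2*pi*f = 2*pi*141 = 885.929 rad/s
v = a / omega = 4.7 / 885.929 = 0.0053052 m/s


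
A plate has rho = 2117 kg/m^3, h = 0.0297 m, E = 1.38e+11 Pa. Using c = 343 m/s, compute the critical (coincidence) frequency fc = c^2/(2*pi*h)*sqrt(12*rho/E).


12*rho/E = 12*2117/1.38e+11 = 1.84087e-07
sqrt(12*rho/E) = sqrt(1.84087e-07) = 0.000429054
c^2/(2*pi*h) = 343^2/(2*pi*0.0297) = 630452
fc = 630452 * 0.000429054 = 270.5 Hz


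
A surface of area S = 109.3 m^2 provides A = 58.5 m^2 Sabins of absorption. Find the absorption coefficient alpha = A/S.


Absorption coefficient = absorbed power / incident power
alpha = A / S = 58.5 / 109.3 = 0.53522


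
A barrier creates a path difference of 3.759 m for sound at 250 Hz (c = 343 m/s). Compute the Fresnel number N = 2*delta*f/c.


N = 2*delta*f/c = 2*delta/lambda, where lambda = c/f
lambda = 343 / 250 = 1.372 m
N = 2 * 3.759 / 1.372 = 5.4796


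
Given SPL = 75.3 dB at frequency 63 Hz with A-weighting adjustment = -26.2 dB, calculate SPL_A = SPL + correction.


A-weighting table: 63 Hz -> -26.2 dB correction
SPL_A = SPL + correction = 75.3 + (-26.2) = 49.1 dBA


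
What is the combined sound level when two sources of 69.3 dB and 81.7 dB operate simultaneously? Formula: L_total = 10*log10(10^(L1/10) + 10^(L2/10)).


10^(69.3/10) = 8.51138e+06
10^(81.7/10) = 1.47911e+08
Sum = 8.51138e+06 + 1.47911e+08 = 1.56422e+08
L_total = 10*log10(1.56422e+08) = 81.943 dB
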